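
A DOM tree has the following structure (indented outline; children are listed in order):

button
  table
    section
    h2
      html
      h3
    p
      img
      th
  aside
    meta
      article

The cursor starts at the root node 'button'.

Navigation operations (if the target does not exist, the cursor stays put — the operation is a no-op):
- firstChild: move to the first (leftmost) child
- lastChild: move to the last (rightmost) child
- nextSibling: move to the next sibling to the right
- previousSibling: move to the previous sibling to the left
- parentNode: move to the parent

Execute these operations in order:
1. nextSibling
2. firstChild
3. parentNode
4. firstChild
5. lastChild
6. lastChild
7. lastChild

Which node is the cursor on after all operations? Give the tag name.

Answer: th

Derivation:
After 1 (nextSibling): button (no-op, stayed)
After 2 (firstChild): table
After 3 (parentNode): button
After 4 (firstChild): table
After 5 (lastChild): p
After 6 (lastChild): th
After 7 (lastChild): th (no-op, stayed)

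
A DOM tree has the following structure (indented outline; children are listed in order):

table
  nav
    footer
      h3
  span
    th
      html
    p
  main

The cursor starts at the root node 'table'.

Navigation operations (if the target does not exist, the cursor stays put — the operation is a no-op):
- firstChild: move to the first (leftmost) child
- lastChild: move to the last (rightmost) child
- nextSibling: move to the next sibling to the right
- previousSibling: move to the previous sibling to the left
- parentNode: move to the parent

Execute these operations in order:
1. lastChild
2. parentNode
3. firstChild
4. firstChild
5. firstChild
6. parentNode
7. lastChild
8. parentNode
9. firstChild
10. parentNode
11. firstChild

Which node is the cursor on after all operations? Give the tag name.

After 1 (lastChild): main
After 2 (parentNode): table
After 3 (firstChild): nav
After 4 (firstChild): footer
After 5 (firstChild): h3
After 6 (parentNode): footer
After 7 (lastChild): h3
After 8 (parentNode): footer
After 9 (firstChild): h3
After 10 (parentNode): footer
After 11 (firstChild): h3

Answer: h3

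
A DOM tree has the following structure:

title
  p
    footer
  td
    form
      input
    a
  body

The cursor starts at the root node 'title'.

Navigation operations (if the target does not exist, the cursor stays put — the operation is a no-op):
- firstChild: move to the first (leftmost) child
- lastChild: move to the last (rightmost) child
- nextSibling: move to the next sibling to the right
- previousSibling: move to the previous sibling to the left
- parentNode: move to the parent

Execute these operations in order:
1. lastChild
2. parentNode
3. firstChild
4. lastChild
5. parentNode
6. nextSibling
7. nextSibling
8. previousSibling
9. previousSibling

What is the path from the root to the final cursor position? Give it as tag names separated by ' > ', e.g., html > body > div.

Answer: title > p

Derivation:
After 1 (lastChild): body
After 2 (parentNode): title
After 3 (firstChild): p
After 4 (lastChild): footer
After 5 (parentNode): p
After 6 (nextSibling): td
After 7 (nextSibling): body
After 8 (previousSibling): td
After 9 (previousSibling): p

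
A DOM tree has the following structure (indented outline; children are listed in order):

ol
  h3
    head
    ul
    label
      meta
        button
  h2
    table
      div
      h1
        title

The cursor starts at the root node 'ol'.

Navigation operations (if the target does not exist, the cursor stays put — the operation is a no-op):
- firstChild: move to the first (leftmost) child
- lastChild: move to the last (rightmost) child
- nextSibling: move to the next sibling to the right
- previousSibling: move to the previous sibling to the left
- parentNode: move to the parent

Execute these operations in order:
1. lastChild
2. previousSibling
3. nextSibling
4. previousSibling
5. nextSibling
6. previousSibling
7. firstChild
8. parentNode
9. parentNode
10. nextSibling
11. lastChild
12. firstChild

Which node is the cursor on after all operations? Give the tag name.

Answer: table

Derivation:
After 1 (lastChild): h2
After 2 (previousSibling): h3
After 3 (nextSibling): h2
After 4 (previousSibling): h3
After 5 (nextSibling): h2
After 6 (previousSibling): h3
After 7 (firstChild): head
After 8 (parentNode): h3
After 9 (parentNode): ol
After 10 (nextSibling): ol (no-op, stayed)
After 11 (lastChild): h2
After 12 (firstChild): table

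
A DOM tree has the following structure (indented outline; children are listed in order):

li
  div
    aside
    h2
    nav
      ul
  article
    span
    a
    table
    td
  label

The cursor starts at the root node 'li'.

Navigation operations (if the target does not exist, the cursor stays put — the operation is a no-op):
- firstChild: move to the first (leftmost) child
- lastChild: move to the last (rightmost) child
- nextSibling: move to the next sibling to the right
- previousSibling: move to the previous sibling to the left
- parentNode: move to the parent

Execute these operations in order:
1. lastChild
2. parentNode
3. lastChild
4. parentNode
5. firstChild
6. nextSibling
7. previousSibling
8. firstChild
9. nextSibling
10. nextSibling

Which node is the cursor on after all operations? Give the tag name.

After 1 (lastChild): label
After 2 (parentNode): li
After 3 (lastChild): label
After 4 (parentNode): li
After 5 (firstChild): div
After 6 (nextSibling): article
After 7 (previousSibling): div
After 8 (firstChild): aside
After 9 (nextSibling): h2
After 10 (nextSibling): nav

Answer: nav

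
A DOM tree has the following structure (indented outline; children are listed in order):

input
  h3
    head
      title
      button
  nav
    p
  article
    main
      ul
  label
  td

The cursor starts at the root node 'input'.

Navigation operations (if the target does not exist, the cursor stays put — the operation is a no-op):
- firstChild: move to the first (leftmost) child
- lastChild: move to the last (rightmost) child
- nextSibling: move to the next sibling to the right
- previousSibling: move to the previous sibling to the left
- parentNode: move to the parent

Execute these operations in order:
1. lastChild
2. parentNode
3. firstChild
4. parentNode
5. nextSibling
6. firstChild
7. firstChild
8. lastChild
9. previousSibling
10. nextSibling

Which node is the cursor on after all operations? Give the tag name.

Answer: button

Derivation:
After 1 (lastChild): td
After 2 (parentNode): input
After 3 (firstChild): h3
After 4 (parentNode): input
After 5 (nextSibling): input (no-op, stayed)
After 6 (firstChild): h3
After 7 (firstChild): head
After 8 (lastChild): button
After 9 (previousSibling): title
After 10 (nextSibling): button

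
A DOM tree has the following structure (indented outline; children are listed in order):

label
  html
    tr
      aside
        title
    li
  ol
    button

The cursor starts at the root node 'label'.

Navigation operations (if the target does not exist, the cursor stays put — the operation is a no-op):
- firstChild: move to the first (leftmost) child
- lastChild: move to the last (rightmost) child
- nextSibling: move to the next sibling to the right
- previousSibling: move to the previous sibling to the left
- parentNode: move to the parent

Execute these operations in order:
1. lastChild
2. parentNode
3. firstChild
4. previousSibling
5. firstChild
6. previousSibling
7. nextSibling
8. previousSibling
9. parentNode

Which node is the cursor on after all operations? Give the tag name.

Answer: html

Derivation:
After 1 (lastChild): ol
After 2 (parentNode): label
After 3 (firstChild): html
After 4 (previousSibling): html (no-op, stayed)
After 5 (firstChild): tr
After 6 (previousSibling): tr (no-op, stayed)
After 7 (nextSibling): li
After 8 (previousSibling): tr
After 9 (parentNode): html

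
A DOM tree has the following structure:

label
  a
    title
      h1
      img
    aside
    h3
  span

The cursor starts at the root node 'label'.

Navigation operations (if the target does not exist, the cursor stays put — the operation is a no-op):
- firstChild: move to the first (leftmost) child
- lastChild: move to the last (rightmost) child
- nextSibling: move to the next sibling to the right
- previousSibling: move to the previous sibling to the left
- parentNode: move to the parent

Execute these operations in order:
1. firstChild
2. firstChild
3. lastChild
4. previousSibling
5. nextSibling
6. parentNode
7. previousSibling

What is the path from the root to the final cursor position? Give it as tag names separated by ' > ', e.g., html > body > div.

After 1 (firstChild): a
After 2 (firstChild): title
After 3 (lastChild): img
After 4 (previousSibling): h1
After 5 (nextSibling): img
After 6 (parentNode): title
After 7 (previousSibling): title (no-op, stayed)

Answer: label > a > title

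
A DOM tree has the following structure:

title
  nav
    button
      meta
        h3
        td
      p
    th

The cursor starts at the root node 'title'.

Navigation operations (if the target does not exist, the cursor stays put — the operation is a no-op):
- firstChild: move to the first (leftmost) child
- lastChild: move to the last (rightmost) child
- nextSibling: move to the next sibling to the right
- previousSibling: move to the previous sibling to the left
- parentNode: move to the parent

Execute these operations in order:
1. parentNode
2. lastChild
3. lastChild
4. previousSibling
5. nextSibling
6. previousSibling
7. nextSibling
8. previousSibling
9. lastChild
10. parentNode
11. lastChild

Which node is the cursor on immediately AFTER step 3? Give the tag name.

After 1 (parentNode): title (no-op, stayed)
After 2 (lastChild): nav
After 3 (lastChild): th

Answer: th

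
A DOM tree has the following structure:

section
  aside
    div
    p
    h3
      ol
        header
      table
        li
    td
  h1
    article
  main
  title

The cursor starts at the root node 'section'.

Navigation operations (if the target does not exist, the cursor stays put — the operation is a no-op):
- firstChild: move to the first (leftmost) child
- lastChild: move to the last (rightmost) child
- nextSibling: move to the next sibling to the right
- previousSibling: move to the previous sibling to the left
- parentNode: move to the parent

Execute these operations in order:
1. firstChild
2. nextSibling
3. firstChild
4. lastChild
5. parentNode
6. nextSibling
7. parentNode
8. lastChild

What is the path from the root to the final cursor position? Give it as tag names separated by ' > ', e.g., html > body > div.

After 1 (firstChild): aside
After 2 (nextSibling): h1
After 3 (firstChild): article
After 4 (lastChild): article (no-op, stayed)
After 5 (parentNode): h1
After 6 (nextSibling): main
After 7 (parentNode): section
After 8 (lastChild): title

Answer: section > title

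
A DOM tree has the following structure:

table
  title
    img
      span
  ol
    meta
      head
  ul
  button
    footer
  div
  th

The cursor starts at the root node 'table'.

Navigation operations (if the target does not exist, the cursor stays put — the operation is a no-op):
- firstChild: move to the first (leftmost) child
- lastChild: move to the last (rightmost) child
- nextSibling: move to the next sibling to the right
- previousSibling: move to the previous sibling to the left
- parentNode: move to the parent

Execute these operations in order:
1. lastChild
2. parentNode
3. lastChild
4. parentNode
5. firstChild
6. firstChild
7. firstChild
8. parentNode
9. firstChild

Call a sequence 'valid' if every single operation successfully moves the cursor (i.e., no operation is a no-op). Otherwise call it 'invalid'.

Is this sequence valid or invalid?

After 1 (lastChild): th
After 2 (parentNode): table
After 3 (lastChild): th
After 4 (parentNode): table
After 5 (firstChild): title
After 6 (firstChild): img
After 7 (firstChild): span
After 8 (parentNode): img
After 9 (firstChild): span

Answer: valid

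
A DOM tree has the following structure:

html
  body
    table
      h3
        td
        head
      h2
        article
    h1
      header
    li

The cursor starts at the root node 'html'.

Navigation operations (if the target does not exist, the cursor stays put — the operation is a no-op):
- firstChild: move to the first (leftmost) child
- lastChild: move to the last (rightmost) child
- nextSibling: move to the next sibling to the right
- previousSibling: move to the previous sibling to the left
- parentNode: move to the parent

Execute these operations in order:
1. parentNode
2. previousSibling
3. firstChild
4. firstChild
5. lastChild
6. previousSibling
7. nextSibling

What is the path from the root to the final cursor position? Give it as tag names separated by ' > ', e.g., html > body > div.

After 1 (parentNode): html (no-op, stayed)
After 2 (previousSibling): html (no-op, stayed)
After 3 (firstChild): body
After 4 (firstChild): table
After 5 (lastChild): h2
After 6 (previousSibling): h3
After 7 (nextSibling): h2

Answer: html > body > table > h2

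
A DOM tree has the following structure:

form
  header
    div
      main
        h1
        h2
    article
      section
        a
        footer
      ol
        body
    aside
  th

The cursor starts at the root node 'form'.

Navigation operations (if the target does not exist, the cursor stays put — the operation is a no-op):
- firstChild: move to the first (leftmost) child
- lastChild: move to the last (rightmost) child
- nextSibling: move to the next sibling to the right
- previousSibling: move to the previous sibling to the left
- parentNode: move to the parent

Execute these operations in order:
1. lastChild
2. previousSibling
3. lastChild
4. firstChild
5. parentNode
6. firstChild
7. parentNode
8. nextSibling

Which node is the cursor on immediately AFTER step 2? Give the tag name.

After 1 (lastChild): th
After 2 (previousSibling): header

Answer: header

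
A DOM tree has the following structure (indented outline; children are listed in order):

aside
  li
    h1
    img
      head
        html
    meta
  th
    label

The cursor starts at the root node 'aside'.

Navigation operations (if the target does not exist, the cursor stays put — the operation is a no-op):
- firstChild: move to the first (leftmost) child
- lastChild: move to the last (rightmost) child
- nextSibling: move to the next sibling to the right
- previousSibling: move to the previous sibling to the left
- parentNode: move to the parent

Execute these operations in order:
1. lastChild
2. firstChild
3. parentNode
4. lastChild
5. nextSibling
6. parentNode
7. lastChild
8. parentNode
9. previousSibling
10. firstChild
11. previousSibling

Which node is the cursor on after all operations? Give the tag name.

Answer: h1

Derivation:
After 1 (lastChild): th
After 2 (firstChild): label
After 3 (parentNode): th
After 4 (lastChild): label
After 5 (nextSibling): label (no-op, stayed)
After 6 (parentNode): th
After 7 (lastChild): label
After 8 (parentNode): th
After 9 (previousSibling): li
After 10 (firstChild): h1
After 11 (previousSibling): h1 (no-op, stayed)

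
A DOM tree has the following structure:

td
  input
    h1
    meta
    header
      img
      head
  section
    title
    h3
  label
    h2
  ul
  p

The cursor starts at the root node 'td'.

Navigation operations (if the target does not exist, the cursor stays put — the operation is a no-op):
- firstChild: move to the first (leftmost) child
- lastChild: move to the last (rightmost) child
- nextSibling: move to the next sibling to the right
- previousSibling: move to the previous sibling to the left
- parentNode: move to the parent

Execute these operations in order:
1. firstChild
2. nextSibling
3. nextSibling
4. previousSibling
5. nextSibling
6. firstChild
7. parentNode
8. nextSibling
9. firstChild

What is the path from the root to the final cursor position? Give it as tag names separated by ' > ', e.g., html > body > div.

Answer: td > ul

Derivation:
After 1 (firstChild): input
After 2 (nextSibling): section
After 3 (nextSibling): label
After 4 (previousSibling): section
After 5 (nextSibling): label
After 6 (firstChild): h2
After 7 (parentNode): label
After 8 (nextSibling): ul
After 9 (firstChild): ul (no-op, stayed)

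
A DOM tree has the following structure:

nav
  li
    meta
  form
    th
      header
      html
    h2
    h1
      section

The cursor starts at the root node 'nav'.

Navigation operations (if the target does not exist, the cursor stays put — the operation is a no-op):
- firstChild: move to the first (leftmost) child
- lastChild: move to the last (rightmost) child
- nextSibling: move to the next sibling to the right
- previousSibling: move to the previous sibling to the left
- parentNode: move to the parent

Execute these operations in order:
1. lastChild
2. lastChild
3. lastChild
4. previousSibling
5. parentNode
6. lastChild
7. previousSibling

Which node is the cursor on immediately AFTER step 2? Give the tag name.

After 1 (lastChild): form
After 2 (lastChild): h1

Answer: h1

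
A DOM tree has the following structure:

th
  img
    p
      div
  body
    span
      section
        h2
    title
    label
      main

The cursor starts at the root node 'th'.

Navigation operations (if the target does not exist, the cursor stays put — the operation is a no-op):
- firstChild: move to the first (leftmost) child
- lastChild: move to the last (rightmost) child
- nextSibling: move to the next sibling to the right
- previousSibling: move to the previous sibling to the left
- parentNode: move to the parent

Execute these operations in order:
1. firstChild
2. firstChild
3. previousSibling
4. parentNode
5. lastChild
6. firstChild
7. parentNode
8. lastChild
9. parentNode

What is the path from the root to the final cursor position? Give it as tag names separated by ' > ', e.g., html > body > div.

Answer: th > img > p

Derivation:
After 1 (firstChild): img
After 2 (firstChild): p
After 3 (previousSibling): p (no-op, stayed)
After 4 (parentNode): img
After 5 (lastChild): p
After 6 (firstChild): div
After 7 (parentNode): p
After 8 (lastChild): div
After 9 (parentNode): p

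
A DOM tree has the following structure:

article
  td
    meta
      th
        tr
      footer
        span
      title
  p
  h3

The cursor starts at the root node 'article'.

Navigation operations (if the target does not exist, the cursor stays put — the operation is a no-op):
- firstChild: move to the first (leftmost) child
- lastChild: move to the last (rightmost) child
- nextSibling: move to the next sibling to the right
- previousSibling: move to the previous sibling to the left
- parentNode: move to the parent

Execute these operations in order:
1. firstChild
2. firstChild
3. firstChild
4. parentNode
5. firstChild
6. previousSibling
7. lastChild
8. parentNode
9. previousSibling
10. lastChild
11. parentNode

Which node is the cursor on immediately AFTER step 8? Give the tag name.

Answer: th

Derivation:
After 1 (firstChild): td
After 2 (firstChild): meta
After 3 (firstChild): th
After 4 (parentNode): meta
After 5 (firstChild): th
After 6 (previousSibling): th (no-op, stayed)
After 7 (lastChild): tr
After 8 (parentNode): th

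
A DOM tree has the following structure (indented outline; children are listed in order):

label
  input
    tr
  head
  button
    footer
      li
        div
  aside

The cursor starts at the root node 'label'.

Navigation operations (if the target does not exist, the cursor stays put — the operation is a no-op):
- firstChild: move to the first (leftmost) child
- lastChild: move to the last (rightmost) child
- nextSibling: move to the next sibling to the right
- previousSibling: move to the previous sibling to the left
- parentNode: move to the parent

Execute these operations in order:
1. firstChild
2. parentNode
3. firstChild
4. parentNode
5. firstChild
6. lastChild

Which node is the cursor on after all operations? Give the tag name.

After 1 (firstChild): input
After 2 (parentNode): label
After 3 (firstChild): input
After 4 (parentNode): label
After 5 (firstChild): input
After 6 (lastChild): tr

Answer: tr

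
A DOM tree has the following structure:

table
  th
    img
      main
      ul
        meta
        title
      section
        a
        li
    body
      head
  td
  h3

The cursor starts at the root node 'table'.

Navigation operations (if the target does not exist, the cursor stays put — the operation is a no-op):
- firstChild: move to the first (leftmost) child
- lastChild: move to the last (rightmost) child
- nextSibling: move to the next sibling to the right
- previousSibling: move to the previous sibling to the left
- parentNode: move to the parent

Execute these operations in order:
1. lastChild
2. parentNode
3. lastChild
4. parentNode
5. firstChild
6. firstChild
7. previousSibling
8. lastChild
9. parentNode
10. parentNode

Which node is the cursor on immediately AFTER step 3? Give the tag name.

After 1 (lastChild): h3
After 2 (parentNode): table
After 3 (lastChild): h3

Answer: h3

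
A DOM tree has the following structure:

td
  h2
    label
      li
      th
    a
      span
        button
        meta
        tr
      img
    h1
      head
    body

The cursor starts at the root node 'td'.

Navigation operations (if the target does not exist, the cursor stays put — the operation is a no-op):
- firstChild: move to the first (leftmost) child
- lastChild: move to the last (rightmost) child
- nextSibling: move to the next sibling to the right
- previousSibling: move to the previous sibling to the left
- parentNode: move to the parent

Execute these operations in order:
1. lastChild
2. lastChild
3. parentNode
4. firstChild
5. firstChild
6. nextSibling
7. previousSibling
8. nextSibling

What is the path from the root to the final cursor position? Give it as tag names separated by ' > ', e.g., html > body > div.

After 1 (lastChild): h2
After 2 (lastChild): body
After 3 (parentNode): h2
After 4 (firstChild): label
After 5 (firstChild): li
After 6 (nextSibling): th
After 7 (previousSibling): li
After 8 (nextSibling): th

Answer: td > h2 > label > th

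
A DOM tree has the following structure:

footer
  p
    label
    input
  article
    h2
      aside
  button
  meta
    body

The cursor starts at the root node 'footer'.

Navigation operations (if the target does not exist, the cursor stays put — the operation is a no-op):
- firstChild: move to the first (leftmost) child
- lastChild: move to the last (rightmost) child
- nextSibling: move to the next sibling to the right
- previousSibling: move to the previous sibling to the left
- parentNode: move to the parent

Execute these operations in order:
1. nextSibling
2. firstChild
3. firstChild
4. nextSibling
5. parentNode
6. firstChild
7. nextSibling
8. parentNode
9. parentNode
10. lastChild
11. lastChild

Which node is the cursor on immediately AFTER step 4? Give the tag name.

After 1 (nextSibling): footer (no-op, stayed)
After 2 (firstChild): p
After 3 (firstChild): label
After 4 (nextSibling): input

Answer: input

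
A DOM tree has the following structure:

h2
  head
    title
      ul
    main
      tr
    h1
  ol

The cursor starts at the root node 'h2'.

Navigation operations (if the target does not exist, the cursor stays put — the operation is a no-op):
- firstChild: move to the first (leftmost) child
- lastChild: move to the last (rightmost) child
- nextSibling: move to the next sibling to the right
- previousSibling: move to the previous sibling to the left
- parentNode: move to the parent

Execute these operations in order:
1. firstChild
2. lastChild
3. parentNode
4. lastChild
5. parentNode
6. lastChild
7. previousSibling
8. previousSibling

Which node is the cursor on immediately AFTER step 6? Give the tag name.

After 1 (firstChild): head
After 2 (lastChild): h1
After 3 (parentNode): head
After 4 (lastChild): h1
After 5 (parentNode): head
After 6 (lastChild): h1

Answer: h1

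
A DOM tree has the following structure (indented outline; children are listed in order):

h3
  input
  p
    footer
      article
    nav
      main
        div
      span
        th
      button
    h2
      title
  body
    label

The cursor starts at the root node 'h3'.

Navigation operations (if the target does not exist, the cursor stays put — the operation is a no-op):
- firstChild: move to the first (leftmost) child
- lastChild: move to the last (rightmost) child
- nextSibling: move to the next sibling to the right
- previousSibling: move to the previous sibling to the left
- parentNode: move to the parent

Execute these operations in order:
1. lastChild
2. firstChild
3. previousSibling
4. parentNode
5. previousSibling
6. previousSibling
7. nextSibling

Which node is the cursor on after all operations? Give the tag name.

After 1 (lastChild): body
After 2 (firstChild): label
After 3 (previousSibling): label (no-op, stayed)
After 4 (parentNode): body
After 5 (previousSibling): p
After 6 (previousSibling): input
After 7 (nextSibling): p

Answer: p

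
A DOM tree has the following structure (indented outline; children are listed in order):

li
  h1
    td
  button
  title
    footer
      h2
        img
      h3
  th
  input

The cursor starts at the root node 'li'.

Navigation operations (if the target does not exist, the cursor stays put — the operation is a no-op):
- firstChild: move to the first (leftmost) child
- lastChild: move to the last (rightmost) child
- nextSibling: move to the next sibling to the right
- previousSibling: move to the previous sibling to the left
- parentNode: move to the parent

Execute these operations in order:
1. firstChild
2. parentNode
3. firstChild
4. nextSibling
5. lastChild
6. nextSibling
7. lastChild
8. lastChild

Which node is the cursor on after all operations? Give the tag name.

After 1 (firstChild): h1
After 2 (parentNode): li
After 3 (firstChild): h1
After 4 (nextSibling): button
After 5 (lastChild): button (no-op, stayed)
After 6 (nextSibling): title
After 7 (lastChild): footer
After 8 (lastChild): h3

Answer: h3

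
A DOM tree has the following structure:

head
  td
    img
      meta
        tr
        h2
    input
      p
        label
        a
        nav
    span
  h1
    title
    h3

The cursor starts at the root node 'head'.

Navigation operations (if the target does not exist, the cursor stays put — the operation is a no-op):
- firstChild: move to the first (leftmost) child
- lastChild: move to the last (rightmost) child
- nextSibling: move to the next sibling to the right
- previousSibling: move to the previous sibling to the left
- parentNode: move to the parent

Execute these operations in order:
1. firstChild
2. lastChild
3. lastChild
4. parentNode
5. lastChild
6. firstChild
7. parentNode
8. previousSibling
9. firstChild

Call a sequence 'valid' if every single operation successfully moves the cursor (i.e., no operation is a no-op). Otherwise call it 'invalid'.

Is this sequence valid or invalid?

Answer: invalid

Derivation:
After 1 (firstChild): td
After 2 (lastChild): span
After 3 (lastChild): span (no-op, stayed)
After 4 (parentNode): td
After 5 (lastChild): span
After 6 (firstChild): span (no-op, stayed)
After 7 (parentNode): td
After 8 (previousSibling): td (no-op, stayed)
After 9 (firstChild): img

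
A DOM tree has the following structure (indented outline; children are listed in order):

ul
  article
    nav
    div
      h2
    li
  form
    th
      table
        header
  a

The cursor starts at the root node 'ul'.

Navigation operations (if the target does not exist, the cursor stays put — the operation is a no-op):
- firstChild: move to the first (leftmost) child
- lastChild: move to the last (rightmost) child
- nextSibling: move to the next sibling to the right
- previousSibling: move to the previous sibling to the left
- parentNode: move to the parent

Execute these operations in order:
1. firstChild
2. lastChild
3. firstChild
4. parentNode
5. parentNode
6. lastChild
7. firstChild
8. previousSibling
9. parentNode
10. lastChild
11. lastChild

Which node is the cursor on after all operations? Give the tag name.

Answer: a

Derivation:
After 1 (firstChild): article
After 2 (lastChild): li
After 3 (firstChild): li (no-op, stayed)
After 4 (parentNode): article
After 5 (parentNode): ul
After 6 (lastChild): a
After 7 (firstChild): a (no-op, stayed)
After 8 (previousSibling): form
After 9 (parentNode): ul
After 10 (lastChild): a
After 11 (lastChild): a (no-op, stayed)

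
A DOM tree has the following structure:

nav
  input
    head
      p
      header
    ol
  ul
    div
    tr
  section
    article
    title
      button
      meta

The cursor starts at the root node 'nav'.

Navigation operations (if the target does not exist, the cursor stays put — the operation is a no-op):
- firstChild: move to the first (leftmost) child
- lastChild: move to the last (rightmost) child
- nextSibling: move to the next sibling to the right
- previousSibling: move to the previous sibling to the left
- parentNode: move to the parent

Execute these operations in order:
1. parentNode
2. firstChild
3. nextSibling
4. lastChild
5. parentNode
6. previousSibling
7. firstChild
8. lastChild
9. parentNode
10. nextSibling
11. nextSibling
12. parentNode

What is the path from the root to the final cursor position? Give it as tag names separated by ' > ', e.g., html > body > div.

After 1 (parentNode): nav (no-op, stayed)
After 2 (firstChild): input
After 3 (nextSibling): ul
After 4 (lastChild): tr
After 5 (parentNode): ul
After 6 (previousSibling): input
After 7 (firstChild): head
After 8 (lastChild): header
After 9 (parentNode): head
After 10 (nextSibling): ol
After 11 (nextSibling): ol (no-op, stayed)
After 12 (parentNode): input

Answer: nav > input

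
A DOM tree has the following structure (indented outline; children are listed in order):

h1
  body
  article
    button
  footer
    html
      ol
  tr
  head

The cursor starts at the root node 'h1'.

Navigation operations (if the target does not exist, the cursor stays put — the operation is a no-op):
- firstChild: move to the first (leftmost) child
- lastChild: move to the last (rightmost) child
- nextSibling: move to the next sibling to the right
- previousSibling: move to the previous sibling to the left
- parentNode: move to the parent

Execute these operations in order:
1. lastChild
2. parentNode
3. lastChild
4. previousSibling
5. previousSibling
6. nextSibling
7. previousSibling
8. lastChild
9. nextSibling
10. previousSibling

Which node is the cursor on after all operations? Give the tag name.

After 1 (lastChild): head
After 2 (parentNode): h1
After 3 (lastChild): head
After 4 (previousSibling): tr
After 5 (previousSibling): footer
After 6 (nextSibling): tr
After 7 (previousSibling): footer
After 8 (lastChild): html
After 9 (nextSibling): html (no-op, stayed)
After 10 (previousSibling): html (no-op, stayed)

Answer: html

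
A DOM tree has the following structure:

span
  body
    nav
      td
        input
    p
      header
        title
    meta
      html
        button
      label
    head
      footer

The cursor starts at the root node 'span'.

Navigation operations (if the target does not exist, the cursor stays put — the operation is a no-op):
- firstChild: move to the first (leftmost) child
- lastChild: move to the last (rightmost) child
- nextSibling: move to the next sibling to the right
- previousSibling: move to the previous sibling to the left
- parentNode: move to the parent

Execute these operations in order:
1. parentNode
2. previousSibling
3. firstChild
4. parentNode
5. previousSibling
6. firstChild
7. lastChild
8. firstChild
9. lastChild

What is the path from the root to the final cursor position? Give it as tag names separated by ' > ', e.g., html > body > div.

After 1 (parentNode): span (no-op, stayed)
After 2 (previousSibling): span (no-op, stayed)
After 3 (firstChild): body
After 4 (parentNode): span
After 5 (previousSibling): span (no-op, stayed)
After 6 (firstChild): body
After 7 (lastChild): head
After 8 (firstChild): footer
After 9 (lastChild): footer (no-op, stayed)

Answer: span > body > head > footer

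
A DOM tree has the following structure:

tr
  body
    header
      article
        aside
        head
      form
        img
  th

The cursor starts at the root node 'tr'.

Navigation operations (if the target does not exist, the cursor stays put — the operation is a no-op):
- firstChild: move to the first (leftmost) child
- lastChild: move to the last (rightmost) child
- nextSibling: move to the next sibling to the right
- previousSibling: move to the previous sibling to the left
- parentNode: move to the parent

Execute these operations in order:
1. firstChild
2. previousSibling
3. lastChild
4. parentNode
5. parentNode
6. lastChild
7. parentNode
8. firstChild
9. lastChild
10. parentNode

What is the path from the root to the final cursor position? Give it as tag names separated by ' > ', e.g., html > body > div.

After 1 (firstChild): body
After 2 (previousSibling): body (no-op, stayed)
After 3 (lastChild): header
After 4 (parentNode): body
After 5 (parentNode): tr
After 6 (lastChild): th
After 7 (parentNode): tr
After 8 (firstChild): body
After 9 (lastChild): header
After 10 (parentNode): body

Answer: tr > body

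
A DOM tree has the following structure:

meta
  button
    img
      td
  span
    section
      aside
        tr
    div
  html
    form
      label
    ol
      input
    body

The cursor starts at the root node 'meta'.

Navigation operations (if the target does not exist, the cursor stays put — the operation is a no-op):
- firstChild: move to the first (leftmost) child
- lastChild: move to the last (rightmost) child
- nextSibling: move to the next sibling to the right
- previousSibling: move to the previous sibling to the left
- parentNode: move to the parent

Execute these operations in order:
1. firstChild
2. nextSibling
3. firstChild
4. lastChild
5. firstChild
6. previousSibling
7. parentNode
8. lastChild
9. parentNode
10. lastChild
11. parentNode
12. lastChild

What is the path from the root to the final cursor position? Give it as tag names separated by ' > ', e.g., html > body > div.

Answer: meta > span > section > aside > tr

Derivation:
After 1 (firstChild): button
After 2 (nextSibling): span
After 3 (firstChild): section
After 4 (lastChild): aside
After 5 (firstChild): tr
After 6 (previousSibling): tr (no-op, stayed)
After 7 (parentNode): aside
After 8 (lastChild): tr
After 9 (parentNode): aside
After 10 (lastChild): tr
After 11 (parentNode): aside
After 12 (lastChild): tr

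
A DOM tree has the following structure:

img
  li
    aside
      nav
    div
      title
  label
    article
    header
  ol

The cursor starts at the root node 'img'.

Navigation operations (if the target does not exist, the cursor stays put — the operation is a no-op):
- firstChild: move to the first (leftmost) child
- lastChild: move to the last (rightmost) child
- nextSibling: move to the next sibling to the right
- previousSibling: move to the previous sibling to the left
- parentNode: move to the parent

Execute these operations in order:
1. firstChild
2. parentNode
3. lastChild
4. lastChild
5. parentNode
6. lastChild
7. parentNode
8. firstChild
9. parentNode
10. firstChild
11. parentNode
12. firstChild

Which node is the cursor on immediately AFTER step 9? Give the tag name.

Answer: img

Derivation:
After 1 (firstChild): li
After 2 (parentNode): img
After 3 (lastChild): ol
After 4 (lastChild): ol (no-op, stayed)
After 5 (parentNode): img
After 6 (lastChild): ol
After 7 (parentNode): img
After 8 (firstChild): li
After 9 (parentNode): img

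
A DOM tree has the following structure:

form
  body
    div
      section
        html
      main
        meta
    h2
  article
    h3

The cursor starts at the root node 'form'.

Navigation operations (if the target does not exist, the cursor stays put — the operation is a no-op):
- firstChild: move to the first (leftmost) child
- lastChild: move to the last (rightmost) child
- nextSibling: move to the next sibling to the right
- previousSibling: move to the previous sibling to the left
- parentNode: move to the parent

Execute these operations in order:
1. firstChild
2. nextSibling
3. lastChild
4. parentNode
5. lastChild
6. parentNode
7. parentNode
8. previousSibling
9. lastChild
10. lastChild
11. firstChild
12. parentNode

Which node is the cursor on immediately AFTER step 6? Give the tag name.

Answer: article

Derivation:
After 1 (firstChild): body
After 2 (nextSibling): article
After 3 (lastChild): h3
After 4 (parentNode): article
After 5 (lastChild): h3
After 6 (parentNode): article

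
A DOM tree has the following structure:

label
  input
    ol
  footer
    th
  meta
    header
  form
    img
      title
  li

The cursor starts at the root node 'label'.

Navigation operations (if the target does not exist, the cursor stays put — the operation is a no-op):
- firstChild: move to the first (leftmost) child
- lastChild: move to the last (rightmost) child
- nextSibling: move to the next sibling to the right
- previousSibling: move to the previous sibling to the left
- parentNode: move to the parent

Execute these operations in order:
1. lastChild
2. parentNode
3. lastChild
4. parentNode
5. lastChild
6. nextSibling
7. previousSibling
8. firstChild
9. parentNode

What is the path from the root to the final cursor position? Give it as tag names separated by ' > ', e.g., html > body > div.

After 1 (lastChild): li
After 2 (parentNode): label
After 3 (lastChild): li
After 4 (parentNode): label
After 5 (lastChild): li
After 6 (nextSibling): li (no-op, stayed)
After 7 (previousSibling): form
After 8 (firstChild): img
After 9 (parentNode): form

Answer: label > form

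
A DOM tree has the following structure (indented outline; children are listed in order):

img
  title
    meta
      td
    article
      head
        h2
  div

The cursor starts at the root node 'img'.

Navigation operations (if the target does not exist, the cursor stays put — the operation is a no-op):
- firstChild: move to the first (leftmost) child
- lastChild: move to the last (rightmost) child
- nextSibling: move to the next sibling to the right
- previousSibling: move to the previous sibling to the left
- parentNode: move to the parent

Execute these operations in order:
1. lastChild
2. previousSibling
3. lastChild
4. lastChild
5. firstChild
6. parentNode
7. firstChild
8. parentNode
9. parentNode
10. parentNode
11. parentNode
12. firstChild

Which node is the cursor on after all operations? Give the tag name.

Answer: title

Derivation:
After 1 (lastChild): div
After 2 (previousSibling): title
After 3 (lastChild): article
After 4 (lastChild): head
After 5 (firstChild): h2
After 6 (parentNode): head
After 7 (firstChild): h2
After 8 (parentNode): head
After 9 (parentNode): article
After 10 (parentNode): title
After 11 (parentNode): img
After 12 (firstChild): title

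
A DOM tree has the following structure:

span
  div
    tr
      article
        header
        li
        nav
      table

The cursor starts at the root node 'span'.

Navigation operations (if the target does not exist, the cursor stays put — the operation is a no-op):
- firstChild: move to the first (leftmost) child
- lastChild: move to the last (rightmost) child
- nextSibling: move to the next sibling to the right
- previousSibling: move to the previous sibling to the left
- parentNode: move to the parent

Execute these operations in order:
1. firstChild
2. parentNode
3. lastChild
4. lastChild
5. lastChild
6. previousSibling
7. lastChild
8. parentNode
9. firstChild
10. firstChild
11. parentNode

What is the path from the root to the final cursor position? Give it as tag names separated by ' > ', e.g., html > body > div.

Answer: span > div > tr > article

Derivation:
After 1 (firstChild): div
After 2 (parentNode): span
After 3 (lastChild): div
After 4 (lastChild): tr
After 5 (lastChild): table
After 6 (previousSibling): article
After 7 (lastChild): nav
After 8 (parentNode): article
After 9 (firstChild): header
After 10 (firstChild): header (no-op, stayed)
After 11 (parentNode): article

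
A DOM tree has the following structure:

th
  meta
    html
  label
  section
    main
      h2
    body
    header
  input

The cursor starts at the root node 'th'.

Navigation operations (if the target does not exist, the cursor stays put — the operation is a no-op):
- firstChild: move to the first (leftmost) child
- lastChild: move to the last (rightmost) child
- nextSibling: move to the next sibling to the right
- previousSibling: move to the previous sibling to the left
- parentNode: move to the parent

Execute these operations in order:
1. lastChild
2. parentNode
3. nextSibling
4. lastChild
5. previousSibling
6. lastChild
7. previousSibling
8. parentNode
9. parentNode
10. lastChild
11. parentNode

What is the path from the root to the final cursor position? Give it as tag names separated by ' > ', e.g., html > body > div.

After 1 (lastChild): input
After 2 (parentNode): th
After 3 (nextSibling): th (no-op, stayed)
After 4 (lastChild): input
After 5 (previousSibling): section
After 6 (lastChild): header
After 7 (previousSibling): body
After 8 (parentNode): section
After 9 (parentNode): th
After 10 (lastChild): input
After 11 (parentNode): th

Answer: th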